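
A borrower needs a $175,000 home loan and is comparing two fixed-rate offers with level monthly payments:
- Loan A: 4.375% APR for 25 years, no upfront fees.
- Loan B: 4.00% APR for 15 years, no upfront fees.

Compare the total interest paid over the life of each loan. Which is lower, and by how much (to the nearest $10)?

Loan B by $55,100

Loan A: at 4.375% the monthly rate is 0.0036458, so the payment is 175,000 × 0.0036458 / (1 − 1.0036458^−300) = $960.33.
Total interest on Loan A = 300 × $960.33 − $175,000 = $113,099.00.
Loan B: at 4.00% the monthly rate is 0.0033333, so the payment is 175,000 × 0.0033333 / (1 − 1.0033333^−180) = $1,294.45.
Total interest on Loan B = 180 × $1,294.45 − $175,000 = $58,001.00.
Loan B is lower by $55,098.00.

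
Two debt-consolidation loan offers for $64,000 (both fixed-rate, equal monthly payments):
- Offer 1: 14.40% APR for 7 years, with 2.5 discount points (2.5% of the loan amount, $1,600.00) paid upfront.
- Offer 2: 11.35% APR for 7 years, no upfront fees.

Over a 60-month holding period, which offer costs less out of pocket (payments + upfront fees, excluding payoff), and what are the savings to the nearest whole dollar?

Offer 1: monthly rate = 14.4%/12 = 0.0120000; payment = 64,000 × 0.0120000 / (1 − (1+0.0120000)^−84) = $1,213.55.
Offer 2: at 11.35% the monthly rate is 0.0094583, so the payment is 64,000 × 0.0094583 / (1 − 1.0094583^−84) = $1,107.65.
Over 60 months: Offer 1 costs 60 × $1,213.55 + $1,600.00 = $74,413.00; Offer 2 costs 60 × $1,107.65 = $66,459.00.
Offer 2 is cheaper by $74,413.00 − $66,459.00 = $7,954.00.

Offer 2 by $7,954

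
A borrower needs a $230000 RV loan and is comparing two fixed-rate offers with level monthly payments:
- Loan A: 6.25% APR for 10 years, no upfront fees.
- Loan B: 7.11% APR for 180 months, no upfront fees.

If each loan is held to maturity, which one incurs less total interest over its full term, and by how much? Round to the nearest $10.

Loan A: at 6.25% the monthly rate is 0.0052083, so the payment is 230,000 × 0.0052083 / (1 − 1.0052083^−120) = $2,582.44.
Total interest on Loan A = 120 × $2,582.44 − $230,000 = $79,892.80.
Loan B: monthly rate = 7.11%/12 = 0.0059250; payment = 230,000 × 0.0059250 / (1 − (1+0.0059250)^−180) = $2,081.48.
Total interest on Loan B = 180 × $2,081.48 − $230,000 = $144,666.40.
Loan A is lower by $64,773.60.

Loan A by $64,770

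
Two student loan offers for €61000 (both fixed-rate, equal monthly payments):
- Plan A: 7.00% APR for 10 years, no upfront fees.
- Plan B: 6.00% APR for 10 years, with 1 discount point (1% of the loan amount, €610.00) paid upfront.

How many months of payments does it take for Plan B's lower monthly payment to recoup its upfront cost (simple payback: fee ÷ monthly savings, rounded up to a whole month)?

20 months

Plan A: at 7.00% the monthly rate is 0.0058333, so the payment is 61,000 × 0.0058333 / (1 − 1.0058333^−120) = €708.26.
Plan B: at 6.00% the monthly rate is 0.0050000, so the payment is 61,000 × 0.0050000 / (1 − 1.0050000^−120) = €677.23.
Monthly savings = €708.26 − €677.23 = €31.03.
Break-even = €610.00 / €31.03 = 19.66 → 20 months.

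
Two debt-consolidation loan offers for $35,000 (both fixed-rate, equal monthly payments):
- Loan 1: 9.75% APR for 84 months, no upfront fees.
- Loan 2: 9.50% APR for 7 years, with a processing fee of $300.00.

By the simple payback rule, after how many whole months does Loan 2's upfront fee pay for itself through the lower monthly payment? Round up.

Loan 1: at 9.75% the monthly rate is 0.0081250, so the payment is 35,000 × 0.0081250 / (1 − 1.0081250^−84) = $576.53.
Loan 2: at 9.50% the monthly rate is 0.0079167, so the payment is 35,000 × 0.0079167 / (1 − 1.0079167^−84) = $572.04.
Monthly savings = $576.53 − $572.04 = $4.49.
Break-even = $300.00 / $4.49 = 66.82 → 67 months.

67 months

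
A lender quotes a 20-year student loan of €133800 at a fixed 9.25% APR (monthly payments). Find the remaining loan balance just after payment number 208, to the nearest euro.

€34,634

With monthly rate i = 9.25%/12 = 0.0077083, the balance after k of n payments is P · [(1+i)^n − (1+i)^k] / [(1+i)^n − 1].
(1+0.0077083)^240 = 6.31486402 and (1+0.0077083)^208 = 4.93911118, so the balance is 133,800 × (6.31486402 − 4.93911118) / (6.31486402 − 1) = €34,634.14.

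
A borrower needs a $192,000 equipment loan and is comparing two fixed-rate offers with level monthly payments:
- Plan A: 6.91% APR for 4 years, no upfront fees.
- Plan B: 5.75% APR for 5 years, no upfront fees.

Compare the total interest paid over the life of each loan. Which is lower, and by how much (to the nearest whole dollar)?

Plan A by $1,073

Plan A: monthly rate = 6.91%/12 = 0.0057583; payment = 192,000 × 0.0057583 / (1 − (1+0.0057583)^−48) = $4,589.67.
Total interest on Plan A = 48 × $4,589.67 − $192,000 = $28,304.16.
Plan B: monthly rate = 5.75%/12 = 0.0047917; payment = 192,000 × 0.0047917 / (1 − (1+0.0047917)^−60) = $3,689.62.
Total interest on Plan B = 60 × $3,689.62 − $192,000 = $29,377.20.
Plan A is lower by $1,073.04.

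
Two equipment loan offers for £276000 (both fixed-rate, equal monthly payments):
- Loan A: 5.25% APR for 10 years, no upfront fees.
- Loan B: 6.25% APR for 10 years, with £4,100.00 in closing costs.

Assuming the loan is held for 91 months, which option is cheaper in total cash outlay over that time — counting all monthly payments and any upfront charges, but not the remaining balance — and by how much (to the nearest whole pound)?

Loan A: monthly rate = 5.25%/12 = 0.0043750; payment = 276,000 × 0.0043750 / (1 − (1+0.0043750)^−120) = £2,961.25.
Loan B: monthly rate = 6.25%/12 = 0.0052083; payment = 276,000 × 0.0052083 / (1 − (1+0.0052083)^−120) = £3,098.93.
Over 91 months: Loan A costs 91 × £2,961.25 = £269,473.75; Loan B costs 91 × £3,098.93 + £4,100.00 = £286,102.63.
Loan A is cheaper by £286,102.63 − £269,473.75 = £16,628.88.

Loan A by £16,629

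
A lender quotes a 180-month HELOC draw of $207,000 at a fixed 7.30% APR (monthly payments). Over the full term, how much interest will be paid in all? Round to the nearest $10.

At 7.30% the monthly rate is 0.0060833, so the payment is 207,000 × 0.0060833 / (1 − 1.0060833^−180) = $1,895.47.
Total paid = 180 × $1,895.47 = $341,184.60; interest = $341,184.60 − $207,000 = $134,184.60.

$134,180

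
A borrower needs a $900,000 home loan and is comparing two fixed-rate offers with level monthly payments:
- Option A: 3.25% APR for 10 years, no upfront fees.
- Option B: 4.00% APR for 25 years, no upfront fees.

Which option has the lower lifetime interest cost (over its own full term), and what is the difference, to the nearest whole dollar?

Option A by $369,794

Option A: at 3.25% the monthly rate is 0.0027083, so the payment is 900,000 × 0.0027083 / (1 − 1.0027083^−120) = $8,794.71.
Total interest on Option A = 120 × $8,794.71 − $900,000 = $155,365.20.
Option B: at 4.00% the monthly rate is 0.0033333, so the payment is 900,000 × 0.0033333 / (1 − 1.0033333^−300) = $4,750.53.
Total interest on Option B = 300 × $4,750.53 − $900,000 = $525,159.00.
Option A is lower by $369,793.80.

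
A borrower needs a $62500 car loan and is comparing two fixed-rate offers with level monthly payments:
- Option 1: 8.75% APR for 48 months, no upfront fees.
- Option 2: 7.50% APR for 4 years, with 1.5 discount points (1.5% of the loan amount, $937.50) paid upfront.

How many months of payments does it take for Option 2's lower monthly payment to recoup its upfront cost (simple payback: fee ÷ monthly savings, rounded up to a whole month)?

Option 1: monthly rate = 8.75%/12 = 0.0072917; payment = 62,500 × 0.0072917 / (1 − (1+0.0072917)^−48) = $1,547.91.
Option 2: monthly rate = 7.5%/12 = 0.0062500; payment = 62,500 × 0.0062500 / (1 − (1+0.0062500)^−48) = $1,511.18.
Monthly savings = $1,547.91 − $1,511.18 = $36.73.
Break-even = $937.50 / $36.73 = 25.52 → 26 months.

26 months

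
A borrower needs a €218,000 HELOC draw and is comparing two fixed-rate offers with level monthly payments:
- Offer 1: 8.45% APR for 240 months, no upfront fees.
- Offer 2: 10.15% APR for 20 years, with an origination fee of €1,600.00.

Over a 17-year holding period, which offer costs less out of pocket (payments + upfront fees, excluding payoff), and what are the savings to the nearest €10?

Offer 1 by €50,660

Offer 1: at 8.45% the monthly rate is 0.0070417, so the payment is 218,000 × 0.0070417 / (1 − 1.0070417^−240) = €1,884.96.
Offer 2: monthly rate = 10.15%/12 = 0.0084583; payment = 218,000 × 0.0084583 / (1 − (1+0.0084583)^−240) = €2,125.46.
Over 204 months: Offer 1 costs 204 × €1,884.96 = €384,531.84; Offer 2 costs 204 × €2,125.46 + €1,600.00 = €435,193.84.
Offer 1 is cheaper by €435,193.84 − €384,531.84 = €50,662.00.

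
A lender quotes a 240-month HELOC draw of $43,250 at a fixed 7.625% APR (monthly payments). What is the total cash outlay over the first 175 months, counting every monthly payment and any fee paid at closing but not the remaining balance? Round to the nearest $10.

$61,550

At 7.625% the monthly rate is 0.0063542, so the payment is 43,250 × 0.0063542 / (1 − 1.0063542^−240) = $351.73.
Total outlay = 175 × $351.73 = $61,552.75.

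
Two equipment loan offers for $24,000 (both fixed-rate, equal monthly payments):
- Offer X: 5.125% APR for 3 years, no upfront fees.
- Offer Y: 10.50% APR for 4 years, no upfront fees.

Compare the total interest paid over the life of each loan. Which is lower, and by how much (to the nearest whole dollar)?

Offer X: at 5.125% the monthly rate is 0.0042708, so the payment is 24,000 × 0.0042708 / (1 − 1.0042708^−36) = $720.65.
Total interest on Offer X = 36 × $720.65 − $24,000 = $1,943.40.
Offer Y: at 10.50% the monthly rate is 0.0087500, so the payment is 24,000 × 0.0087500 / (1 − 1.0087500^−48) = $614.48.
Total interest on Offer Y = 48 × $614.48 − $24,000 = $5,495.04.
Offer X is lower by $3,551.64.

Offer X by $3,552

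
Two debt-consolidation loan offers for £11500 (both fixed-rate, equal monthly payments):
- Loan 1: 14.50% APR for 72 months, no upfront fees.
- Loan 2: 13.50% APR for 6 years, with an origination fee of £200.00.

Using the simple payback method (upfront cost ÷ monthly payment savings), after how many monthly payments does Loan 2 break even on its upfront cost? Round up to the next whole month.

33 months

Loan 1: at 14.50% the monthly rate is 0.0120833, so the payment is 11,500 × 0.0120833 / (1 − 1.0120833^−72) = £240.06.
Loan 2: at 13.50% the monthly rate is 0.0112500, so the payment is 11,500 × 0.0112500 / (1 − 1.0112500^−72) = £233.90.
Monthly savings = £240.06 − £233.90 = £6.16.
Break-even = £200.00 / £6.16 = 32.47 → 33 months.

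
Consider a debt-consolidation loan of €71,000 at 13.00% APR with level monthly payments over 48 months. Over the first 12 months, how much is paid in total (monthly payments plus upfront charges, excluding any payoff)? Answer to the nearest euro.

€22,857

Monthly rate = 13%/12 = 0.0108333; payment = 71,000 × 0.0108333 / (1 − (1+0.0108333)^−48) = €1,904.75.
Total outlay = 12 × €1,904.75 = €22,857.00.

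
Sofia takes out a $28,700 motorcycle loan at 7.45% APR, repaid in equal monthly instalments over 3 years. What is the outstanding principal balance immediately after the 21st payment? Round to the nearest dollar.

$12,739

With monthly rate i = 7.45%/12 = 0.0062083, the balance after k of n payments is P · [(1+i)^n − (1+i)^k] / [(1+i)^n − 1].
(1+0.0062083)^36 = 1.24958198 and (1+0.0062083)^21 = 1.13879645, so the balance is 28,700 × (1.24958198 − 1.13879645) / (1.24958198 − 1) = $12,739.48.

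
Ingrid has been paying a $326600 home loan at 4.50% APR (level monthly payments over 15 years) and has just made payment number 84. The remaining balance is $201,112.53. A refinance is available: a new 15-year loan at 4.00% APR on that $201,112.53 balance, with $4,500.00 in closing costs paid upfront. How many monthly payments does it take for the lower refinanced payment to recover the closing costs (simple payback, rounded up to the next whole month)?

Current payment = 326,600 × 4.5%/12 / (1 − (1+0.0037500)^−180) = $2,498.47.
Refinanced payment = 201,112.53 × 0.0033333 / (1 − (1+0.0033333)^−180) = $1,487.61.
Monthly savings = $2,498.47 − $1,487.61 = $1,010.86.
Break-even = $4,500.00 / $1,010.86 = 4.45 → 5 months.

5 months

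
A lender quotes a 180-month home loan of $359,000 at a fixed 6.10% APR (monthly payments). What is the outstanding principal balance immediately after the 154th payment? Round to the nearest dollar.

$74,080

With monthly rate i = 6.1%/12 = 0.0050833, the balance after k of n payments is P · [(1+i)^n − (1+i)^k] / [(1+i)^n − 1].
(1+0.0050833)^180 = 2.49099499 and (1+0.0050833)^154 = 2.18332807, so the balance is 359,000 × (2.49099499 − 2.18332807) / (2.49099499 − 1) = $74,079.68.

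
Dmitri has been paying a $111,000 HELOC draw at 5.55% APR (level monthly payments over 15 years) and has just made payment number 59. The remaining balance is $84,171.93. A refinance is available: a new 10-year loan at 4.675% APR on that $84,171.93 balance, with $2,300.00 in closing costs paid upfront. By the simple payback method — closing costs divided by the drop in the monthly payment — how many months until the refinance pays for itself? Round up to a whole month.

Current payment = 111,000 × 5.55%/12 / (1 − (1+0.0046250)^−180) = $909.91.
Refinanced payment = 84,171.93 × 0.0038958 / (1 − (1+0.0038958)^−120) = $879.46.
Monthly savings = $909.91 − $879.46 = $30.45.
Break-even = $2,300.00 / $30.45 = 75.53 → 76 months.

76 months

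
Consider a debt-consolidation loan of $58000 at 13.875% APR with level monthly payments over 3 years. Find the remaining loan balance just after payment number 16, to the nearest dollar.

With monthly rate i = 13.875%/12 = 0.0115625, the balance after k of n payments is P · [(1+i)^n − (1+i)^k] / [(1+i)^n − 1].
(1+0.0115625)^36 = 1.51264828 and (1+0.0115625)^16 = 1.20194207, so the balance is 58,000 × (1.51264828 − 1.20194207) / (1.51264828 − 1) = $35,152.68.

$35,153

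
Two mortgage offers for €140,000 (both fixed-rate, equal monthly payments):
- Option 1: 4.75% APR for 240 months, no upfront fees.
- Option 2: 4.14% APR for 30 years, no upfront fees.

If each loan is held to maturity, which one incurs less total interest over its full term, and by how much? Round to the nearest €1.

Option 1: monthly rate = 4.75%/12 = 0.0039583; payment = 140,000 × 0.0039583 / (1 − (1+0.0039583)^−240) = €904.71.
Total interest on Option 1 = 240 × €904.71 − €140,000 = €77,130.40.
Option 2: at 4.14% the monthly rate is 0.0034500, so the payment is 140,000 × 0.0034500 / (1 − 1.0034500^−360) = €679.73.
Total interest on Option 2 = 360 × €679.73 − €140,000 = €104,702.80.
Option 1 is lower by €27,572.40.

Option 1 by €27,572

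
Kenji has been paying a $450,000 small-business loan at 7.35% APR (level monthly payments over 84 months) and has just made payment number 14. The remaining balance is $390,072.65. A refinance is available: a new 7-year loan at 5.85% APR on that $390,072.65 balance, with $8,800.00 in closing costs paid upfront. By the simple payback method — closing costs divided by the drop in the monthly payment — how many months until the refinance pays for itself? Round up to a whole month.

8 months

Current payment = 450,000 × 7.35%/12 / (1 − (1+0.0061250)^−84) = $6,868.96.
Refinanced payment = 390,072.65 × 0.0048750 / (1 − (1+0.0048750)^−84) = $5,670.39.
Monthly savings = $6,868.96 − $5,670.39 = $1,198.57.
Break-even = $8,800.00 / $1,198.57 = 7.34 → 8 months.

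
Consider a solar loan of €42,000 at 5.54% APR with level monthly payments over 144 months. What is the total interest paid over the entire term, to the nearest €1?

Monthly rate = 5.54%/12 = 0.0046167; payment = 42,000 × 0.0046167 / (1 − (1+0.0046167)^−144) = €399.93.
Total paid = 144 × €399.93 = €57,589.92; interest = €57,589.92 − €42,000 = €15,589.92.

€15,590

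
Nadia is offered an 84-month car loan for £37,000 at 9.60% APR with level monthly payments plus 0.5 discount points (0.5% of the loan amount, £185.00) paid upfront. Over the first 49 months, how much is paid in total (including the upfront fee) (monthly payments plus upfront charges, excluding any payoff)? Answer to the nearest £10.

£29,910

Monthly rate = 9.6%/12 = 0.0080000; payment = 37,000 × 0.0080000 / (1 − (1+0.0080000)^−84) = £606.62.
Total outlay = 49 × £606.62 + £185.00 = £29,909.38.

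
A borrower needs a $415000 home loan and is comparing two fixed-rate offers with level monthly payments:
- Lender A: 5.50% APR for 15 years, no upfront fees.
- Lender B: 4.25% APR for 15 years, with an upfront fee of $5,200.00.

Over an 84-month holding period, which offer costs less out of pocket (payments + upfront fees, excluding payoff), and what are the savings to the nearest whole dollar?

Lender B by $17,391

Lender A: monthly rate = 5.5%/12 = 0.0045833; payment = 415,000 × 0.0045833 / (1 − (1+0.0045833)^−180) = $3,390.90.
Lender B: monthly rate = 4.25%/12 = 0.0035417; payment = 415,000 × 0.0035417 / (1 − (1+0.0035417)^−180) = $3,121.96.
Over 84 months: Lender A costs 84 × $3,390.90 = $284,835.60; Lender B costs 84 × $3,121.96 + $5,200.00 = $267,444.64.
Lender B is cheaper by $284,835.60 − $267,444.64 = $17,390.96.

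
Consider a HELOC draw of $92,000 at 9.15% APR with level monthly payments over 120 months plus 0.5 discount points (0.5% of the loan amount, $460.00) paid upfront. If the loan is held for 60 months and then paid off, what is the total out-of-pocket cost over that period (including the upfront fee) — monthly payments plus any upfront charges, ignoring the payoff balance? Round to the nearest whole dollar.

Monthly rate = 9.15%/12 = 0.0076250; payment = 92,000 × 0.0076250 / (1 − (1+0.0076250)^−120) = $1,172.90.
Total outlay = 60 × $1,172.90 + $460.00 = $70,834.00.

$70,834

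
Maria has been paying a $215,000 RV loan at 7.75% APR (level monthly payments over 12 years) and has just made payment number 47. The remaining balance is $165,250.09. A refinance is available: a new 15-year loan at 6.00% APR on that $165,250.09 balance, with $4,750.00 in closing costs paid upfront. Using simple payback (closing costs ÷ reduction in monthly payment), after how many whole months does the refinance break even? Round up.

6 months

Current payment = 215,000 × 7.75%/12 / (1 − (1+0.0064583)^−144) = $2,297.90.
Refinanced payment = 165,250.09 × 0.0050000 / (1 − (1+0.0050000)^−180) = $1,394.47.
Monthly savings = $2,297.90 − $1,394.47 = $903.43.
Break-even = $4,750.00 / $903.43 = 5.26 → 6 months.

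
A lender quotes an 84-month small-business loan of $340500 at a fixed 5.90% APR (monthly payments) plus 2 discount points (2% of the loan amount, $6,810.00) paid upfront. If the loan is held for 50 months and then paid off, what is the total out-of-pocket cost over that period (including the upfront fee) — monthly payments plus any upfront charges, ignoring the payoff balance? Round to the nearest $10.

$254,710

Monthly rate = 5.9%/12 = 0.0049167; payment = 340,500 × 0.0049167 / (1 − (1+0.0049167)^−84) = $4,957.91.
Total outlay = 50 × $4,957.91 + $6,810.00 = $254,705.50.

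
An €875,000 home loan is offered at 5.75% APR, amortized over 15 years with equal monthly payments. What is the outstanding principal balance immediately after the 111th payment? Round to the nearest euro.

With monthly rate i = 5.75%/12 = 0.0047917, the balance after k of n payments is P · [(1+i)^n − (1+i)^k] / [(1+i)^n − 1].
(1+0.0047917)^180 = 2.36420112 and (1+0.0047917)^111 = 1.69996009, so the balance is 875,000 × (2.36420112 − 1.69996009) / (2.36420112 − 1) = €426,044.88.

€426,045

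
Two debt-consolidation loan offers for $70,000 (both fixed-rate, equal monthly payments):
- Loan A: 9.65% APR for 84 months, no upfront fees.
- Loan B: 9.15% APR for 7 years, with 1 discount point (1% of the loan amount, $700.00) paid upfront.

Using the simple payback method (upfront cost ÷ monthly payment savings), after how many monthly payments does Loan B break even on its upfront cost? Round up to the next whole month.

Loan A: at 9.65% the monthly rate is 0.0080417, so the payment is 70,000 × 0.0080417 / (1 − 1.0080417^−84) = $1,149.46.
Loan B: at 9.15% the monthly rate is 0.0076250, so the payment is 70,000 × 0.0076250 / (1 − 1.0076250^−84) = $1,131.57.
Monthly savings = $1,149.46 − $1,131.57 = $17.89.
Break-even = $700.00 / $17.89 = 39.13 → 40 months.

40 months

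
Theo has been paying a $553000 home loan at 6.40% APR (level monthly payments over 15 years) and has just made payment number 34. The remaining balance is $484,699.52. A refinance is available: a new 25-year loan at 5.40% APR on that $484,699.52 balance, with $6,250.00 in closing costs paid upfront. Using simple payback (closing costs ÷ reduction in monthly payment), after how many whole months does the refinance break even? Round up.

Current payment = 553,000 × 6.4%/12 / (1 − (1+0.0053333)^−180) = $4,786.88.
Refinanced payment = 484,699.52 × 0.0045000 / (1 − (1+0.0045000)^−300) = $2,947.60.
Monthly savings = $4,786.88 − $2,947.60 = $1,839.28.
Break-even = $6,250.00 / $1,839.28 = 3.40 → 4 months.

4 months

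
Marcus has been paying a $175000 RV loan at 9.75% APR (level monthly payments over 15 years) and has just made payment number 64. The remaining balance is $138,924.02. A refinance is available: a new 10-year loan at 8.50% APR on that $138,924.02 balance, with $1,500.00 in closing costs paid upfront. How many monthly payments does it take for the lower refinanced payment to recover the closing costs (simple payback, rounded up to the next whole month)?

Current payment = 175,000 × 9.75%/12 / (1 − (1+0.0081250)^−180) = $1,853.88.
Refinanced payment = 138,924.02 × 0.0070833 / (1 − (1+0.0070833)^−120) = $1,722.46.
Monthly savings = $1,853.88 − $1,722.46 = $131.42.
Break-even = $1,500.00 / $131.42 = 11.41 → 12 months.

12 months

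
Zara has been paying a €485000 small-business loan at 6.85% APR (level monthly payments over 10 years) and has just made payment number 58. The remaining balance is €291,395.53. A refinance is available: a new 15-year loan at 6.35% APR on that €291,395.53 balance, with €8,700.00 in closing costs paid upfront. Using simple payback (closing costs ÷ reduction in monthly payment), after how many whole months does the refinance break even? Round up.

3 months

Current payment = 485,000 × 6.85%/12 / (1 − (1+0.0057083)^−120) = €5,593.84.
Refinanced payment = 291,395.53 × 0.0052917 / (1 − (1+0.0052917)^−180) = €2,514.40.
Monthly savings = €5,593.84 − €2,514.40 = €3,079.44.
Break-even = €8,700.00 / €3,079.44 = 2.83 → 3 months.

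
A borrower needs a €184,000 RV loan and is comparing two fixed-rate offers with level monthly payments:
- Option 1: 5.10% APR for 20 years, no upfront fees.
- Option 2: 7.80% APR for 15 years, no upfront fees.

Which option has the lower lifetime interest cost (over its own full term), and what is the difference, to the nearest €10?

Option 1: monthly rate = 5.1%/12 = 0.0042500; payment = 184,000 × 0.0042500 / (1 − (1+0.0042500)^−240) = €1,224.51.
Total interest on Option 1 = 240 × €1,224.51 − €184,000 = €109,882.40.
Option 2: monthly rate = 7.8%/12 = 0.0065000; payment = 184,000 × 0.0065000 / (1 − (1+0.0065000)^−180) = €1,737.22.
Total interest on Option 2 = 180 × €1,737.22 − €184,000 = €128,699.60.
Option 1 is lower by €18,817.20.

Option 1 by €18,820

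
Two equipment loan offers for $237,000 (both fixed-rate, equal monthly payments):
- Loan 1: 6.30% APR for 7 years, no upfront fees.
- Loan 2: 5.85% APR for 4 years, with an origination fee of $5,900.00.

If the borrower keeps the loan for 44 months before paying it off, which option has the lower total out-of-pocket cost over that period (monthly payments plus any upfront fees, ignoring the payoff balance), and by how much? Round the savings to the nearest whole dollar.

Loan 1 by $96,243

Loan 1: at 6.30% the monthly rate is 0.0052500, so the payment is 237,000 × 0.0052500 / (1 − 1.0052500^−84) = $3,496.41.
Loan 2: monthly rate = 5.85%/12 = 0.0048750; payment = 237,000 × 0.0048750 / (1 − (1+0.0048750)^−48) = $5,549.67.
Over 44 months: Loan 1 costs 44 × $3,496.41 = $153,842.04; Loan 2 costs 44 × $5,549.67 + $5,900.00 = $250,085.48.
Loan 1 is cheaper by $250,085.48 − $153,842.04 = $96,243.44.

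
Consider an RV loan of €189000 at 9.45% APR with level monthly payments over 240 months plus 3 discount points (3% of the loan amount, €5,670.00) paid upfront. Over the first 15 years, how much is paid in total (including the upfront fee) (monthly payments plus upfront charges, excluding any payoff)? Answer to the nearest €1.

€321,671

At 9.45% the monthly rate is 0.0078750, so the payment is 189,000 × 0.0078750 / (1 − 1.0078750^−240) = €1,755.56.
Total outlay = 180 × €1,755.56 + €5,670.00 = €321,670.80.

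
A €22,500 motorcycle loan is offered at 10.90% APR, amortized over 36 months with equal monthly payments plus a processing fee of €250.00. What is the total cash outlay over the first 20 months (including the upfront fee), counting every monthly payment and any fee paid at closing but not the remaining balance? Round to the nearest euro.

€14,961

At 10.90% the monthly rate is 0.0090833, so the payment is 22,500 × 0.0090833 / (1 − 1.0090833^−36) = €735.56.
Total outlay = 20 × €735.56 + €250.00 = €14,961.20.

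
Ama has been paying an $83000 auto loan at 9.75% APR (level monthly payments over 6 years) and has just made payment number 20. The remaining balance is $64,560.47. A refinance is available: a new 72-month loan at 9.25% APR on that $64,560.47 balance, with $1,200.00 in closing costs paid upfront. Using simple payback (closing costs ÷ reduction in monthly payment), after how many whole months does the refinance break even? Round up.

4 months

Current payment = 83,000 × 9.75%/12 / (1 − (1+0.0081250)^−72) = $1,527.20.
Refinanced payment = 64,560.47 × 0.0077083 / (1 − (1+0.0077083)^−72) = $1,171.76.
Monthly savings = $1,527.20 − $1,171.76 = $355.44.
Break-even = $1,200.00 / $355.44 = 3.38 → 4 months.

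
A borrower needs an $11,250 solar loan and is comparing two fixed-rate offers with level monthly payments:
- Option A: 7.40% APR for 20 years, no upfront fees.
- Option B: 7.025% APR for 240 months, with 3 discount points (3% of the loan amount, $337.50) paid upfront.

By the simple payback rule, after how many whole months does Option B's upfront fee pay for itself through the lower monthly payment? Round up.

133 months

Option A: at 7.40% the monthly rate is 0.0061667, so the payment is 11,250 × 0.0061667 / (1 − 1.0061667^−240) = $89.94.
Option B: monthly rate = 7.025%/12 = 0.0058542; payment = 11,250 × 0.0058542 / (1 − (1+0.0058542)^−240) = $87.39.
Monthly savings = $89.94 − $87.39 = $2.55.
Break-even = $337.50 / $2.55 = 132.35 → 133 months.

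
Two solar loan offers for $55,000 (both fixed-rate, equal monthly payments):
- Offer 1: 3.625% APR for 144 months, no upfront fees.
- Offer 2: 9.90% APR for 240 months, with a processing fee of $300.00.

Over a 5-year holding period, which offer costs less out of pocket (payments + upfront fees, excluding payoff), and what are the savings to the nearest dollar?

Offer 1 by $3,632

Offer 1: monthly rate = 3.625%/12 = 0.0030208; payment = 55,000 × 0.0030208 / (1 − (1+0.0030208)^−144) = $471.59.
Offer 2: monthly rate = 9.9%/12 = 0.0082500; payment = 55,000 × 0.0082500 / (1 − (1+0.0082500)^−240) = $527.12.
Over 60 months: Offer 1 costs 60 × $471.59 = $28,295.40; Offer 2 costs 60 × $527.12 + $300.00 = $31,927.20.
Offer 1 is cheaper by $31,927.20 − $28,295.40 = $3,631.80.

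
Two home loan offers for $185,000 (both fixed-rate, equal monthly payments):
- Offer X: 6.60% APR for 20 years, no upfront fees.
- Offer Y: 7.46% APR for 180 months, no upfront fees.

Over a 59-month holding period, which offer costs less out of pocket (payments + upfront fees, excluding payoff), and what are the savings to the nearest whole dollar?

Offer X: monthly rate = 6.6%/12 = 0.0055000; payment = 185,000 × 0.0055000 / (1 − (1+0.0055000)^−240) = $1,390.22.
Offer Y: monthly rate = 7.46%/12 = 0.0062167; payment = 185,000 × 0.0062167 / (1 − (1+0.0062167)^−180) = $1,710.77.
Over 59 months: Offer X costs 59 × $1,390.22 = $82,022.98; Offer Y costs 59 × $1,710.77 = $100,935.43.
Offer X is cheaper by $100,935.43 − $82,022.98 = $18,912.45.

Offer X by $18,912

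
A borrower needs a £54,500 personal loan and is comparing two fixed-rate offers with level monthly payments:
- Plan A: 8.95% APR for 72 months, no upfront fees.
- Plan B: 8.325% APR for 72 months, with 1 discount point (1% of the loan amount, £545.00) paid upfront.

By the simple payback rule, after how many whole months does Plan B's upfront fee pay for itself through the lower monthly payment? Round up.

Plan A: monthly rate = 8.95%/12 = 0.0074583; payment = 54,500 × 0.0074583 / (1 − (1+0.0074583)^−72) = £981.04.
Plan B: monthly rate = 8.325%/12 = 0.0069375; payment = 54,500 × 0.0069375 / (1 − (1+0.0069375)^−72) = £964.23.
Monthly savings = £981.04 − £964.23 = £16.81.
Break-even = £545.00 / £16.81 = 32.42 → 33 months.

33 months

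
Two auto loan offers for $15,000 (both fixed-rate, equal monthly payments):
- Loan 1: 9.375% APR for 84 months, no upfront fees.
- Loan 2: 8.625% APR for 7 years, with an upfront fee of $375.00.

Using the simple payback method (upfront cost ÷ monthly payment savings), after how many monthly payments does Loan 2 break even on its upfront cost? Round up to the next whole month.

66 months

Loan 1: at 9.375% the monthly rate is 0.0078125, so the payment is 15,000 × 0.0078125 / (1 − 1.0078125^−84) = $244.20.
Loan 2: at 8.625% the monthly rate is 0.0071875, so the payment is 15,000 × 0.0071875 / (1 − 1.0071875^−84) = $238.49.
Monthly savings = $244.20 − $238.49 = $5.71.
Break-even = $375.00 / $5.71 = 65.67 → 66 months.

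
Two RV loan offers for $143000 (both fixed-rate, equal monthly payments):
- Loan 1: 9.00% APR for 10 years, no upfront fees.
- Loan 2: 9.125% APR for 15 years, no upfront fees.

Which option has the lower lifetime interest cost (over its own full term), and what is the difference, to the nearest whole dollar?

Loan 1: at 9.00% the monthly rate is 0.0075000, so the payment is 143,000 × 0.0075000 / (1 − 1.0075000^−120) = $1,811.46.
Total interest on Loan 1 = 120 × $1,811.46 − $143,000 = $74,375.20.
Loan 2: monthly rate = 9.125%/12 = 0.0076042; payment = 143,000 × 0.0076042 / (1 − (1+0.0076042)^−180) = $1,461.05.
Total interest on Loan 2 = 180 × $1,461.05 − $143,000 = $119,989.00.
Loan 1 is lower by $45,613.80.

Loan 1 by $45,614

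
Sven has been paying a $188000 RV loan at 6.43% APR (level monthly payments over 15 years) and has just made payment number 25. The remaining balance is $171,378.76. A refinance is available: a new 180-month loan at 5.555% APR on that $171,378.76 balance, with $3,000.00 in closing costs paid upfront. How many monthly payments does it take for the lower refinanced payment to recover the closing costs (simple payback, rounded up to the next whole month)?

Current payment = 188,000 × 6.43%/12 / (1 − (1+0.0053583)^−180) = $1,630.46.
Refinanced payment = 171,378.76 × 0.0046292 / (1 − (1+0.0046292)^−180) = $1,405.31.
Monthly savings = $1,630.46 − $1,405.31 = $225.15.
Break-even = $3,000.00 / $225.15 = 13.32 → 14 months.

14 months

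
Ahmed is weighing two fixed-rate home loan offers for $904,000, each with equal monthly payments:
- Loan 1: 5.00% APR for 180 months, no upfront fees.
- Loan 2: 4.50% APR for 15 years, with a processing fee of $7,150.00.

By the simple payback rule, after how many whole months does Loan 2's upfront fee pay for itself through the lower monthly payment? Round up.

31 months

Loan 1: at 5.00% the monthly rate is 0.0041667, so the payment is 904,000 × 0.0041667 / (1 − 1.0041667^−180) = $7,148.77.
Loan 2: at 4.50% the monthly rate is 0.0037500, so the payment is 904,000 × 0.0037500 / (1 − 1.0037500^−180) = $6,915.54.
Monthly savings = $7,148.77 − $6,915.54 = $233.23.
Break-even = $7,150.00 / $233.23 = 30.66 → 31 months.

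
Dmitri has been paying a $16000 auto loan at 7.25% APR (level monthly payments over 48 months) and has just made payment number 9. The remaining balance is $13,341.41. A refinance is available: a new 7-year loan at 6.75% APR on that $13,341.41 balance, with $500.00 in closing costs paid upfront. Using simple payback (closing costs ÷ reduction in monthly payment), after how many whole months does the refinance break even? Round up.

Current payment = 16,000 × 7.25%/12 / (1 − (1+0.0060417)^−48) = $385.00.
Refinanced payment = 13,341.41 × 0.0056250 / (1 − (1+0.0056250)^−84) = $199.73.
Monthly savings = $385.00 − $199.73 = $185.27.
Break-even = $500.00 / $185.27 = 2.70 → 3 months.

3 months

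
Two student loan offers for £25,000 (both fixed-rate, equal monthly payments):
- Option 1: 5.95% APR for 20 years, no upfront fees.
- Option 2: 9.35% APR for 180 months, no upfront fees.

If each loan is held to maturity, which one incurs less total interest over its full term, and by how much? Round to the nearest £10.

Option 1: at 5.95% the monthly rate is 0.0049583, so the payment is 25,000 × 0.0049583 / (1 − 1.0049583^−240) = £178.39.
Total interest on Option 1 = 240 × £178.39 − £25,000 = £17,813.60.
Option 2: at 9.35% the monthly rate is 0.0077917, so the payment is 25,000 × 0.0077917 / (1 − 1.0077917^−180) = £258.80.
Total interest on Option 2 = 180 × £258.80 − £25,000 = £21,584.00.
Option 1 is lower by £3,770.40.

Option 1 by £3,770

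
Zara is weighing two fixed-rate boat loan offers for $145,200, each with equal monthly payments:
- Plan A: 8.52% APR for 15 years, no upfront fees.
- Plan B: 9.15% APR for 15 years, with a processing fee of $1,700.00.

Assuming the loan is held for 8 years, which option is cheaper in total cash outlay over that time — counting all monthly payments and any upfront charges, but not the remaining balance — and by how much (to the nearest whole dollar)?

Plan A by $6,899

Plan A: monthly rate = 8.52%/12 = 0.0071000; payment = 145,200 × 0.0071000 / (1 − (1+0.0071000)^−180) = $1,431.54.
Plan B: at 9.15% the monthly rate is 0.0076250, so the payment is 145,200 × 0.0076250 / (1 − 1.0076250^−180) = $1,485.70.
Over 96 months: Plan A costs 96 × $1,431.54 = $137,427.84; Plan B costs 96 × $1,485.70 + $1,700.00 = $144,327.20.
Plan A is cheaper by $144,327.20 − $137,427.84 = $6,899.36.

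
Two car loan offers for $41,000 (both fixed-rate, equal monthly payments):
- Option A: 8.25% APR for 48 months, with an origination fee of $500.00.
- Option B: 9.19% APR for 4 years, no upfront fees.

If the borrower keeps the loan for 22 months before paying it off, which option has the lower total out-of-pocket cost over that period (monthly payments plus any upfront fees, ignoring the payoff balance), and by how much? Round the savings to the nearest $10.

Option B by $100

Option A: monthly rate = 8.25%/12 = 0.0068750; payment = 41,000 × 0.0068750 / (1 − (1+0.0068750)^−48) = $1,005.75.
Option B: monthly rate = 9.19%/12 = 0.0076583; payment = 41,000 × 0.0076583 / (1 − (1+0.0076583)^−48) = $1,023.99.
Over 22 months: Option A costs 22 × $1,005.75 + $500.00 = $22,626.50; Option B costs 22 × $1,023.99 = $22,527.78.
Option B is cheaper by $22,626.50 − $22,527.78 = $98.72.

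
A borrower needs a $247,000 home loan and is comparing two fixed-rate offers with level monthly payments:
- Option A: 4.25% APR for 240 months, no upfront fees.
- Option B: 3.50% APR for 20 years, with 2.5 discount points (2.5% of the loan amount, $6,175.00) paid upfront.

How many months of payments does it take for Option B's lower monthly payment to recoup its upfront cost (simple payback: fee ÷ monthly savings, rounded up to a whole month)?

64 months

Option A: at 4.25% the monthly rate is 0.0035417, so the payment is 247,000 × 0.0035417 / (1 − 1.0035417^−240) = $1,529.51.
Option B: monthly rate = 3.5%/12 = 0.0029167; payment = 247,000 × 0.0029167 / (1 − (1+0.0029167)^−240) = $1,432.50.
Monthly savings = $1,529.51 − $1,432.50 = $97.01.
Break-even = $6,175.00 / $97.01 = 63.65 → 64 months.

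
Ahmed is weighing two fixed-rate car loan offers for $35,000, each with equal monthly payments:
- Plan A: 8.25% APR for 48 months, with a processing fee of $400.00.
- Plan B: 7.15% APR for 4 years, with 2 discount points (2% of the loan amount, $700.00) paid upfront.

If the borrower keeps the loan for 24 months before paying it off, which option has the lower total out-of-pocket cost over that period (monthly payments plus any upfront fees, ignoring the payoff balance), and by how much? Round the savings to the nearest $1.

Plan B by $132

Plan A: monthly rate = 8.25%/12 = 0.0068750; payment = 35,000 × 0.0068750 / (1 − (1+0.0068750)^−48) = $858.57.
Plan B: monthly rate = 7.15%/12 = 0.0059583; payment = 35,000 × 0.0059583 / (1 − (1+0.0059583)^−48) = $840.56.
Over 24 months: Plan A costs 24 × $858.57 + $400.00 = $21,005.68; Plan B costs 24 × $840.56 + $700.00 = $20,873.44.
Plan B is cheaper by $21,005.68 − $20,873.44 = $132.24.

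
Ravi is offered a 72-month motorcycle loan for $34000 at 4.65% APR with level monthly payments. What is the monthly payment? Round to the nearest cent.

At 4.65% the monthly rate is 0.0038750, so the payment is 34,000 × 0.0038750 / (1 − 1.0038750^−72) = $542.06.

$542.06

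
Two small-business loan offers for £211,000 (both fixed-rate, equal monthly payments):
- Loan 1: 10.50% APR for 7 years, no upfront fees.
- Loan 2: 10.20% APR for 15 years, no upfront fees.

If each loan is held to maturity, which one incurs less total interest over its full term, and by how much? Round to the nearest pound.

Loan 1 by £113,956

Loan 1: monthly rate = 10.5%/12 = 0.0087500; payment = 211,000 × 0.0087500 / (1 − (1+0.0087500)^−84) = £3,557.60.
Total interest on Loan 1 = 84 × £3,557.60 − £211,000 = £87,838.40.
Loan 2: at 10.20% the monthly rate is 0.0085000, so the payment is 211,000 × 0.0085000 / (1 − 1.0085000^−180) = £2,293.30.
Total interest on Loan 2 = 180 × £2,293.30 − £211,000 = £201,794.00.
Loan 1 is lower by £113,955.60.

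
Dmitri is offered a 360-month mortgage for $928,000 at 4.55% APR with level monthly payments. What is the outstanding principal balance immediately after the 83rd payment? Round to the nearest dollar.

With monthly rate i = 4.55%/12 = 0.0037917, the balance after k of n payments is P · [(1+i)^n − (1+i)^k] / [(1+i)^n − 1].
(1+0.0037917)^360 = 3.90562847 and (1+0.0037917)^83 = 1.36904471, so the balance is 928,000 × (3.90562847 − 1.36904471) / (3.90562847 − 1) = $810,134.45.

$810,134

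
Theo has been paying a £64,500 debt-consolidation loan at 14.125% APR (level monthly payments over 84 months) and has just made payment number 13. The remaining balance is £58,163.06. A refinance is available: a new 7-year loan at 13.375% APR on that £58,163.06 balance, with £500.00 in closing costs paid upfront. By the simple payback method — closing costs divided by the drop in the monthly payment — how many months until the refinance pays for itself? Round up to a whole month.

4 months

Current payment = 64,500 × 14.125%/12 / (1 − (1+0.0117708)^−84) = £1,213.19.
Refinanced payment = 58,163.06 × 0.0111458 / (1 − (1+0.0111458)^−84) = £1,069.99.
Monthly savings = £1,213.19 − £1,069.99 = £143.20.
Break-even = £500.00 / £143.20 = 3.49 → 4 months.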